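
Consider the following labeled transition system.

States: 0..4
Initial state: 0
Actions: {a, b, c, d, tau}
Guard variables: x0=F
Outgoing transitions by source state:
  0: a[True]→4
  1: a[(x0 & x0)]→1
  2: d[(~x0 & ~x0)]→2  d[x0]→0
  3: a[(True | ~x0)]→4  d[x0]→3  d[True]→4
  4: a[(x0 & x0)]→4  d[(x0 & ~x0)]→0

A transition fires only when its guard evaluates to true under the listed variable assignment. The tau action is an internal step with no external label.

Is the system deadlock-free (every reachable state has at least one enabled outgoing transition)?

Reachable = {0,4}
  0: a→4  [deg 1]
  4: ∅  [no exit]
trace reaching 4: a

Answer: DEADLOCK at state 4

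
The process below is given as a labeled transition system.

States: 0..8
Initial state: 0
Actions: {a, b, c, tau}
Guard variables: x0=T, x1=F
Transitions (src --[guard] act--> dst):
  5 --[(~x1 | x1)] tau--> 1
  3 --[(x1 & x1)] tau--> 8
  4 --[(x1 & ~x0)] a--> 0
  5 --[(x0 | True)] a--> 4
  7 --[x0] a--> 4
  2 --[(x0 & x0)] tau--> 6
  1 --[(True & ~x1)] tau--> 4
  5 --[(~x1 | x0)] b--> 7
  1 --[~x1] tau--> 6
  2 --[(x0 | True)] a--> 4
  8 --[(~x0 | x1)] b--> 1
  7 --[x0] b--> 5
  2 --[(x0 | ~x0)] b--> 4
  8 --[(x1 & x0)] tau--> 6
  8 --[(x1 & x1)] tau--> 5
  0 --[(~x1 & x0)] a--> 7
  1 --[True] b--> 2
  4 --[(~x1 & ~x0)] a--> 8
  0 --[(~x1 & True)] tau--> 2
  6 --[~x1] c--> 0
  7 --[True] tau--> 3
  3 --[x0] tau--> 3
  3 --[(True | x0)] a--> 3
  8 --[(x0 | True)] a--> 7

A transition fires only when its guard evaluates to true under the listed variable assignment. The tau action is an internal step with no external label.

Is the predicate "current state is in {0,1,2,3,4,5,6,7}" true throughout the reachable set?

Inv-set: {0,1,2,3,4,5,6,7}
R = {0,1,2,3,4,5,6,7}
  0: safe
  1: safe
  2: safe
  3: safe
  4: safe
  5: safe
  6: safe
  7: safe

Answer: INVARIANT HOLDS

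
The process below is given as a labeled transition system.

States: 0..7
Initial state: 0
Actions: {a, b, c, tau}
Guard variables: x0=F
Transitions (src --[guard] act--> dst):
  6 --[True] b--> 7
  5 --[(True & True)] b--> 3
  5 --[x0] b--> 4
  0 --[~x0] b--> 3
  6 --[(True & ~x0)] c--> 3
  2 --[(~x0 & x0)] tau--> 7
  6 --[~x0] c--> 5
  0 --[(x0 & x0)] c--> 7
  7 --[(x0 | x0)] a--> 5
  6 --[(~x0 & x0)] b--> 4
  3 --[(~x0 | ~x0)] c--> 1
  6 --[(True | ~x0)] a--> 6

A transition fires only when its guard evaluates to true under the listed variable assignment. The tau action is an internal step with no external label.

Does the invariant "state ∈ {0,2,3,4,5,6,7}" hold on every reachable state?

Answer: INVARIANT VIOLATED at state 1

Working:
Inv-set: {0,2,3,4,5,6,7}
R = {0,1,3}
  0: safe
  1: VIOLATES
  3: safe
reach 1 via b·c — violates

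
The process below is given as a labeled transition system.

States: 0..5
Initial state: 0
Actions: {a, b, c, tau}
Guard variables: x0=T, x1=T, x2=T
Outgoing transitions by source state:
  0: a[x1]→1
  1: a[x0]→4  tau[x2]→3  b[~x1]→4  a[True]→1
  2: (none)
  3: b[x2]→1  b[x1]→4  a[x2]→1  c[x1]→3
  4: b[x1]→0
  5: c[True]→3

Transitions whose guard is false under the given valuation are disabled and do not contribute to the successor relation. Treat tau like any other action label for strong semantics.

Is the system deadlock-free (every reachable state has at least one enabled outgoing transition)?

Answer: DEADLOCK-FREE

Trace:
Reachable = {0,1,3,4}
  0: a→1  [1 exit(s)]
  1: a→1  a→4  tau→3  [3 exit(s)]
  3: a→1  b→1  b→4  c→3  [4 exit(s)]
  4: b→0  [1 exit(s)]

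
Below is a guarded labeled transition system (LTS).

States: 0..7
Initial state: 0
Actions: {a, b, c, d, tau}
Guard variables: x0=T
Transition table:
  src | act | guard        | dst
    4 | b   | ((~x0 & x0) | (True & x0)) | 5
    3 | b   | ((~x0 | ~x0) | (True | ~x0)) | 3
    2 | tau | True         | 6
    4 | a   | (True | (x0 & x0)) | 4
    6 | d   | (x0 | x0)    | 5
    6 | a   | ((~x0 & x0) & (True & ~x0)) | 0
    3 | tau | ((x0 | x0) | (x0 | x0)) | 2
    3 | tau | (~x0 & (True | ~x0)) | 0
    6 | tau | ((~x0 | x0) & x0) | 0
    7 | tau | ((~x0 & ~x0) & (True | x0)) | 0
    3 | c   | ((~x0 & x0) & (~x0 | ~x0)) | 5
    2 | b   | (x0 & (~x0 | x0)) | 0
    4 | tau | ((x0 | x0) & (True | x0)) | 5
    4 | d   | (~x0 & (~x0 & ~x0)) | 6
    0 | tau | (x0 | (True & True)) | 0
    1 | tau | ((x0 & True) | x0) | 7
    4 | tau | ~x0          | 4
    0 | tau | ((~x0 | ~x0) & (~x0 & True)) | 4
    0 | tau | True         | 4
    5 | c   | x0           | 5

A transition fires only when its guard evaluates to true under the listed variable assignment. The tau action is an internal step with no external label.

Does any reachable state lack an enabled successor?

Reach set: {0,4,5}
  0: tau→0  tau→4  [2 out]
  4: a→4  b→5  tau→5  [3 out]
  5: c→5  [1 out]

Answer: DEADLOCK-FREE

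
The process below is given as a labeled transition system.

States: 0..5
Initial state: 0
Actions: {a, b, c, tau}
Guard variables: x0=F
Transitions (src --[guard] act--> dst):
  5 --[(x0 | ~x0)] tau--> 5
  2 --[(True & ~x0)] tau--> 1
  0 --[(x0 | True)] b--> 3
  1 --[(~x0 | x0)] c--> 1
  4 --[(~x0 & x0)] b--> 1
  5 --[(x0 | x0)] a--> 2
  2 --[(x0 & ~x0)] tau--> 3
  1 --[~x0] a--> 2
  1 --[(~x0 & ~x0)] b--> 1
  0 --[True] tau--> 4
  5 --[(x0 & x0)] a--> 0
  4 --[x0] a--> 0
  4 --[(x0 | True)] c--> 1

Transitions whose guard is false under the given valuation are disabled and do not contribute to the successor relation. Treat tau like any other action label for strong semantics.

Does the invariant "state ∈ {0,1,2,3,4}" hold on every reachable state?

Answer: INVARIANT HOLDS

Analysis:
Allowed set {0,1,2,3,4}
R = {0,1,2,3,4}
  0: safe
  1: safe
  2: safe
  3: safe
  4: safe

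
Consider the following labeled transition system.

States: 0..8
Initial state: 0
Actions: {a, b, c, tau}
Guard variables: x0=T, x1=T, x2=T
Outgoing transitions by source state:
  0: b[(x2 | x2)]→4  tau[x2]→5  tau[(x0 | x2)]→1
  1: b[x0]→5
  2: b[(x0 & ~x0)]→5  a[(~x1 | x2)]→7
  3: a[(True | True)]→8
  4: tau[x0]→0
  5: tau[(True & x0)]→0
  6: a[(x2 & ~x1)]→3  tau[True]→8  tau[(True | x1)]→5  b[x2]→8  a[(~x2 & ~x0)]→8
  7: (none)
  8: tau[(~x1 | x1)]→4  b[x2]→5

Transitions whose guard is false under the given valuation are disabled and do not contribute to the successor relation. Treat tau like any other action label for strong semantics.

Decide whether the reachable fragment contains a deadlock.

Reachable = {0,1,4,5}
  0: b→4  tau→1  tau→5  [3 out]
  1: b→5  [1 out]
  4: tau→0  [1 out]
  5: tau→0  [1 out]

Answer: DEADLOCK-FREE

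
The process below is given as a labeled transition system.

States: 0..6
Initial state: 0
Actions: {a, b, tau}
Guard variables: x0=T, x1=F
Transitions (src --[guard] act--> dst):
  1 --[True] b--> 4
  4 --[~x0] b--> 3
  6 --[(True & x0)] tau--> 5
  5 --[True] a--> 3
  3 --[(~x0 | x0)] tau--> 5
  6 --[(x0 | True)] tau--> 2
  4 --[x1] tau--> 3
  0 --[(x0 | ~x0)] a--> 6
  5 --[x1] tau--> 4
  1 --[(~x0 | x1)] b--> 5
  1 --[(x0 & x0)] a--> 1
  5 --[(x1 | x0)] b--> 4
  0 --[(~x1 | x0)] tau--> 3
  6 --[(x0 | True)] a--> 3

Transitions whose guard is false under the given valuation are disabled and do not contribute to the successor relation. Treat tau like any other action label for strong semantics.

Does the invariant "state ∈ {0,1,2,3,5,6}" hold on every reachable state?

Safe = {0,1,2,3,5,6}
Reachable = {0,2,3,4,5,6}
  0: ok
  2: ok
  3: ok
  4: VIOLATES
  5: ok
  6: ok
witness against invariant: a·tau·b → 4

Answer: INVARIANT VIOLATED at state 4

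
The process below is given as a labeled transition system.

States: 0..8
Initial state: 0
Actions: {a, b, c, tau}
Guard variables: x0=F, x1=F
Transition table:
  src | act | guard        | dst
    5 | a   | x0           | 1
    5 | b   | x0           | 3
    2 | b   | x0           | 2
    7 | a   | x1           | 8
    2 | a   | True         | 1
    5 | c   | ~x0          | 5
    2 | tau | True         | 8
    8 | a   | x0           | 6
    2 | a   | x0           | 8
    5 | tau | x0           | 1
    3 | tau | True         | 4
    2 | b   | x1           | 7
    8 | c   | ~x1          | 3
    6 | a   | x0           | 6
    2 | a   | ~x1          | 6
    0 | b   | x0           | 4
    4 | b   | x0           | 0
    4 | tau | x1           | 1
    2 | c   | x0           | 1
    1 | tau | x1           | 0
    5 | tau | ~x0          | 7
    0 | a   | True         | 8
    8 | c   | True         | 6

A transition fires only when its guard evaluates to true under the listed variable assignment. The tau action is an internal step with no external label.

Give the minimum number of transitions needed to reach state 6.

Answer: 2

Trace:
Layered search for 6:
  depth 0: {0}
  depth 1: {8}
  depth 2: {3,6}
depth(6)=2, e.g. a·c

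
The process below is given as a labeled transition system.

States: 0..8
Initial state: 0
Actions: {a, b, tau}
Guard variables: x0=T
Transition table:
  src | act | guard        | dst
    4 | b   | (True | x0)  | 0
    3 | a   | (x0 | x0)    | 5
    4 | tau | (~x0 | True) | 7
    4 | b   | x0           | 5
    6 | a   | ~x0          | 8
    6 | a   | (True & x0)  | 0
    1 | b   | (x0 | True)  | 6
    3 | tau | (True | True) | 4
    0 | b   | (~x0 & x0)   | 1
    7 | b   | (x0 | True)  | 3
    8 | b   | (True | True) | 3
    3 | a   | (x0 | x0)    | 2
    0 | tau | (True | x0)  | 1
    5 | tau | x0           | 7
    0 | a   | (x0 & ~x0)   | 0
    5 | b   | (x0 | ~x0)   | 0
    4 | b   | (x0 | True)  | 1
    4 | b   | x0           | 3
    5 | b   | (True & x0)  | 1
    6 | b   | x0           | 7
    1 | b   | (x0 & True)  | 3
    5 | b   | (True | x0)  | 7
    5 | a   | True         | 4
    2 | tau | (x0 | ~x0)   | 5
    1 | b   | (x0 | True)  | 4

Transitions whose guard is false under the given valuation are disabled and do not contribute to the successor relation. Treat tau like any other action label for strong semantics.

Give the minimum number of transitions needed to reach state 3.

BFS to 3:
  depth 0: {0}
  depth 1: {1}
  depth 2: {3,4,6}
3 enters at depth 2; path tau·b

Answer: 2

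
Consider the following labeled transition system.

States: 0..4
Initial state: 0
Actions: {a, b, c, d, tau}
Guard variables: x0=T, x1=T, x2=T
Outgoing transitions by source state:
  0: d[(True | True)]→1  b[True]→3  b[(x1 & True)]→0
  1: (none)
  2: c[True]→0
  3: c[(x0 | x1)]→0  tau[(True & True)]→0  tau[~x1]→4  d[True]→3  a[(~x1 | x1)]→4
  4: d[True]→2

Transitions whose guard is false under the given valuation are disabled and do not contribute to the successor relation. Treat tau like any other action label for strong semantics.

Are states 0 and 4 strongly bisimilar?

Compute ~ classes (split until stable):
  round 0: {{0,1,2,3,4}}
  round 1: {{0},{1},{2},{3},{4}}
Fixed point at round 2; 5 class(es).
0∈{0}, 4∈{4}

Answer: NOT BISIMILAR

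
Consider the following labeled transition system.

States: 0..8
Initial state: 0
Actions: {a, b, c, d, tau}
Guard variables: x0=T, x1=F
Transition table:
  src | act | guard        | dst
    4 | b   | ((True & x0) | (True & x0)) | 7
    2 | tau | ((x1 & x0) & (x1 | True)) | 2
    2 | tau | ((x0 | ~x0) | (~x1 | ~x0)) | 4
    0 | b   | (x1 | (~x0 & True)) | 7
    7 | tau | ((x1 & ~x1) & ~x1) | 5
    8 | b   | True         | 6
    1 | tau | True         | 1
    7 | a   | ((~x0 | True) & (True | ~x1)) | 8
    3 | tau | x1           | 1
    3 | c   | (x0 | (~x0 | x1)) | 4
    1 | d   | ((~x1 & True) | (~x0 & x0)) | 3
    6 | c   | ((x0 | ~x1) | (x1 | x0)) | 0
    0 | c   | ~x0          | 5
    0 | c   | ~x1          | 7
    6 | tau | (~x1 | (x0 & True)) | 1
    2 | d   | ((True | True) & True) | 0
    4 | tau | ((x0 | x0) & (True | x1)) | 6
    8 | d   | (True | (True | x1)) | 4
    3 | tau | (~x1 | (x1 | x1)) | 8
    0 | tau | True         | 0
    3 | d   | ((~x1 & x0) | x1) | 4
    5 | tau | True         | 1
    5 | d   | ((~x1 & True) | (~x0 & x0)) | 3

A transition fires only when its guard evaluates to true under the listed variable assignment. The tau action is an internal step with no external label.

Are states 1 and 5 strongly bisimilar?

Answer: BISIMILAR

Trace:
Bisimulation quotient by refinement:
  P[0] = {{0,1,2,3,4,5,6,7,8}}
  P[1] = {{0,6},{1,2,5},{3},{4},{7},{8}}
  P[2] = {{0},{1,5},{2},{3},{4},{6},{7},{8}}
stable after 3 split(s): 8 block(s)
[1]={1,5}  [5]={1,5}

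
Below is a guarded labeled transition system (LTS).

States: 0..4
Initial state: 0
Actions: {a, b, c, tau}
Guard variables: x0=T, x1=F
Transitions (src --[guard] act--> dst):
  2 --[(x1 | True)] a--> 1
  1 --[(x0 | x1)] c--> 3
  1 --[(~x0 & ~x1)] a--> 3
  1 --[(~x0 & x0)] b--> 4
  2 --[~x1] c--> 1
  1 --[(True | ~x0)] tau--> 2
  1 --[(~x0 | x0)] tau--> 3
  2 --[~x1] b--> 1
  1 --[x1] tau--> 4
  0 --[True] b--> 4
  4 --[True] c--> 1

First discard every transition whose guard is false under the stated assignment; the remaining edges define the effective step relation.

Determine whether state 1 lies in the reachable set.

Guard filter leaves 8 enabled edge(s).
depth 0: {0}
depth 1: {4}  now seen {0,4}
depth 2: {1}  now seen {0,1,4}
depth 3: {2,3}  now seen {0,1,2,3,4}
Reach set: {0,1,2,3,4}
Path to 1: b·c

Answer: REACHABLE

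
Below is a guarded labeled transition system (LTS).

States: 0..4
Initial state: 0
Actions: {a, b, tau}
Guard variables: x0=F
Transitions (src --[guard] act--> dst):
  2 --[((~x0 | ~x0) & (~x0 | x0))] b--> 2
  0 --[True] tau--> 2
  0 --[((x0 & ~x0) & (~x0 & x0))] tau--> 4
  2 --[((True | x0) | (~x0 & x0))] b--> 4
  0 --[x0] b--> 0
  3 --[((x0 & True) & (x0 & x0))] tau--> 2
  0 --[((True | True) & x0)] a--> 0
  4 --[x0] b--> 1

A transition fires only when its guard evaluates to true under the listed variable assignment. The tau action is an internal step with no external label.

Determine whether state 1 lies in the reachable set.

After dropping false guards: 3 live edges.
depth 0: {0}
depth 1: {2}  total {0,2}
depth 2: {4}  total {0,2,4}
Reachable = {0,2,4}

Answer: UNREACHABLE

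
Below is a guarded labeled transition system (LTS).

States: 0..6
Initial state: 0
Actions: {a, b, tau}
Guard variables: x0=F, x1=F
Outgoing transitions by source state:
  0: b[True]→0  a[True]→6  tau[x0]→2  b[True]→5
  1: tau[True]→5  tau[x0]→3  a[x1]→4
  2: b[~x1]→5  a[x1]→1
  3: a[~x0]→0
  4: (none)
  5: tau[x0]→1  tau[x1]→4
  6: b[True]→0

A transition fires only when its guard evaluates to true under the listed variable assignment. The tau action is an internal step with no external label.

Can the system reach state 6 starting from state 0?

7 transition(s) survive guard evaluation.
L0 = {0}
L1 = {5,6}  total {0,5,6}
R = {0,5,6}
witness 6: a

Answer: REACHABLE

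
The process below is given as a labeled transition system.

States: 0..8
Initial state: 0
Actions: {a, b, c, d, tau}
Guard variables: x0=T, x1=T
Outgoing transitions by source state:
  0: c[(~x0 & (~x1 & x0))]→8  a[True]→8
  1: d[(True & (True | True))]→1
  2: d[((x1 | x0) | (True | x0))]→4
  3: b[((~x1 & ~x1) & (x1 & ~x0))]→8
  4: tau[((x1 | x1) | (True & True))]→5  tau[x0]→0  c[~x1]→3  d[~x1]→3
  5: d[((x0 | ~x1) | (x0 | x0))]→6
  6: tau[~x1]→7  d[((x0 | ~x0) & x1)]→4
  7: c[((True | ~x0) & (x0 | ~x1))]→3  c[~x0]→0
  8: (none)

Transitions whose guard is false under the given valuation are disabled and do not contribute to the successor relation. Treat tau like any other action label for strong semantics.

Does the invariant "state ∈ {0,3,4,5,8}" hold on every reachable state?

Safe = {0,3,4,5,8}
Reachable = {0,8}
  0: ✓
  8: ✓

Answer: INVARIANT HOLDS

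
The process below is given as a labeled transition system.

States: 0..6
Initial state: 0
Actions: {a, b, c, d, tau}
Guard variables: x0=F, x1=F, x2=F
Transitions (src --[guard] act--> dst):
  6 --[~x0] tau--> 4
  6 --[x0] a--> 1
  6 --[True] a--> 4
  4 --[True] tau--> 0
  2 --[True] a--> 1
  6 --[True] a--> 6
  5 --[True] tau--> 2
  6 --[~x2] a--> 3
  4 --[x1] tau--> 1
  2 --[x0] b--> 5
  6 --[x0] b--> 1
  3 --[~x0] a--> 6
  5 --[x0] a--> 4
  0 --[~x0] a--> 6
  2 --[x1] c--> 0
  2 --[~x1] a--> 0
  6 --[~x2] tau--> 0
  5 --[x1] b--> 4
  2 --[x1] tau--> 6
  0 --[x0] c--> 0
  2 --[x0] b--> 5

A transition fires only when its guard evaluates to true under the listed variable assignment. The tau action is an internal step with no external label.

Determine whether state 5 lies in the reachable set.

Answer: UNREACHABLE

Trace:
11 transition(s) survive guard evaluation.
L0 = {0}
L1 = {6}  cumulative {0,6}
L2 = {3,4}  cumulative {0,3,4,6}
Reach set: {0,3,4,6}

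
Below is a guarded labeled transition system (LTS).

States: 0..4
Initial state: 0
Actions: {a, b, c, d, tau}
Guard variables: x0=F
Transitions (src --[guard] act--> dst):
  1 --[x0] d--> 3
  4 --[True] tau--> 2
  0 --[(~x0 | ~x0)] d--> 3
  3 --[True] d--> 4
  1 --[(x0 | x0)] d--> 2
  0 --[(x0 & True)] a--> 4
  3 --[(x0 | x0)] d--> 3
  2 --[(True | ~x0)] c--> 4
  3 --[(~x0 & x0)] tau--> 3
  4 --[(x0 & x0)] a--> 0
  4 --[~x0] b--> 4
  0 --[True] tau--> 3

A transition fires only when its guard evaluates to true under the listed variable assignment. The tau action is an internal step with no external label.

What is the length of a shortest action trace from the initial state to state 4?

Answer: 2

Analysis:
Breadth-first toward 4:
  L0 = {0}
  L1 = {3}
  L2 = {4}
4 enters at depth 2; path d·d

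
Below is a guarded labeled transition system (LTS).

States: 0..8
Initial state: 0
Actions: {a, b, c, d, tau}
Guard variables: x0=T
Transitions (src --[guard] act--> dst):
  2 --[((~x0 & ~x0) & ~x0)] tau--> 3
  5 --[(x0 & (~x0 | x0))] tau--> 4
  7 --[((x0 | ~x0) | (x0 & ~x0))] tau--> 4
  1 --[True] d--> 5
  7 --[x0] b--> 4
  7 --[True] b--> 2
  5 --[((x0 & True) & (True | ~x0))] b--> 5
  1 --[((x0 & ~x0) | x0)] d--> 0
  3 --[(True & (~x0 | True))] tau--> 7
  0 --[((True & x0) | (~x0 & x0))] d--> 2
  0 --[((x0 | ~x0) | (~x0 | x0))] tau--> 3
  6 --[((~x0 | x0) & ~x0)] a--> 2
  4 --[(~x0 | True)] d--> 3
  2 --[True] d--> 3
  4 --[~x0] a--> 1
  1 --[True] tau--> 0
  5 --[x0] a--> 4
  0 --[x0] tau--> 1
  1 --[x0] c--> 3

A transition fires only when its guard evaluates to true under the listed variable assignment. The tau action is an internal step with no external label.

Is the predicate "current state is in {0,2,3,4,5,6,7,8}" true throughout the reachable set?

Allowed set {0,2,3,4,5,6,7,8}
Reach set: {0,1,2,3,4,5,7}
  0: safe
  1: ✗ unsafe
  2: safe
  3: safe
  4: safe
  5: safe
  7: safe
reach 1 via tau — violates

Answer: INVARIANT VIOLATED at state 1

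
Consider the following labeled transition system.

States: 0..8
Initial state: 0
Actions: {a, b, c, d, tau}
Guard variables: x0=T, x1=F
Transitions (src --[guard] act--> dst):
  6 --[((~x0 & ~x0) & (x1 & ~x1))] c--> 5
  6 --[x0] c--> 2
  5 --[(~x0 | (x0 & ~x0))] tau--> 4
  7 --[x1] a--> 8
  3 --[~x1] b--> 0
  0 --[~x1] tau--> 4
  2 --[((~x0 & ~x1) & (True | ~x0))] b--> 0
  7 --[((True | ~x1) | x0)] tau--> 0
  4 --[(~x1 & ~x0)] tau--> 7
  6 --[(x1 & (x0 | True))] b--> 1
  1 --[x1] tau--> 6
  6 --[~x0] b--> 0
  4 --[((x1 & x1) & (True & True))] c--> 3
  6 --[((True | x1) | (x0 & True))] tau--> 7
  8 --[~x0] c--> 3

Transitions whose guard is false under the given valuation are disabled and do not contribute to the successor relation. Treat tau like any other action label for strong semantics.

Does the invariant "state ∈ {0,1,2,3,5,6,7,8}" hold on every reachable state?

Answer: INVARIANT VIOLATED at state 4

Analysis:
Allowed set {0,1,2,3,5,6,7,8}
R = {0,4}
  0: safe
  4: outside
reach 4 via tau — violates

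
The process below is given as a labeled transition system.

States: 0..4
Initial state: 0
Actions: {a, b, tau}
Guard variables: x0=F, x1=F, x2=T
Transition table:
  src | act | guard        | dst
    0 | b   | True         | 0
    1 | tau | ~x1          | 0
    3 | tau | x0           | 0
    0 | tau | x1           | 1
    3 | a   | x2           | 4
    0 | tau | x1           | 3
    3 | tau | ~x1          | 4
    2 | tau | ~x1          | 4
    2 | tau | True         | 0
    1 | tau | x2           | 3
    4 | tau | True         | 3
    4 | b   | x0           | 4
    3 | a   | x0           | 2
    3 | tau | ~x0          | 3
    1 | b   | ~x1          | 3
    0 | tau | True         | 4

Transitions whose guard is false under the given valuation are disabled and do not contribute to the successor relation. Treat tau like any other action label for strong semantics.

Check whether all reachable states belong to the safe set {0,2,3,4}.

Answer: INVARIANT HOLDS

Analysis:
Safe = {0,2,3,4}
Reachable = {0,3,4}
  0: ok
  3: ok
  4: ok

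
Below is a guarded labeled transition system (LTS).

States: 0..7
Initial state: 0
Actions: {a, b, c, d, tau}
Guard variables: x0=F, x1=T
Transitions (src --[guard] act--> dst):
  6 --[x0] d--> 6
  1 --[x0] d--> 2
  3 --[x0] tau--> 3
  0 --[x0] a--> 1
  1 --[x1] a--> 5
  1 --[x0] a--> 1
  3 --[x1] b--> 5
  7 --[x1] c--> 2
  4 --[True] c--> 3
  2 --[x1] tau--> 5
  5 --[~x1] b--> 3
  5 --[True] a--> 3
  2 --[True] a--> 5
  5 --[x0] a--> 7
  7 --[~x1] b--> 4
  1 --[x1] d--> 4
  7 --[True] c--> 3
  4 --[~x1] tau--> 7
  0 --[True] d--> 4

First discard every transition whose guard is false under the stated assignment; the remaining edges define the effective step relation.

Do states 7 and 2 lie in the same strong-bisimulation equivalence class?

Answer: NOT BISIMILAR

Analysis:
Bisimulation quotient by refinement:
  P[0] = {{0,1,2,3,4,5,6,7}}
  P[1] = {{0},{1},{2},{3},{4,7},{5},{6}}
  P[2] = {{0},{1},{2},{3},{4},{5},{6},{7}}
8 equivalence class(es) (converged in 3)
[7]={7}  [2]={2}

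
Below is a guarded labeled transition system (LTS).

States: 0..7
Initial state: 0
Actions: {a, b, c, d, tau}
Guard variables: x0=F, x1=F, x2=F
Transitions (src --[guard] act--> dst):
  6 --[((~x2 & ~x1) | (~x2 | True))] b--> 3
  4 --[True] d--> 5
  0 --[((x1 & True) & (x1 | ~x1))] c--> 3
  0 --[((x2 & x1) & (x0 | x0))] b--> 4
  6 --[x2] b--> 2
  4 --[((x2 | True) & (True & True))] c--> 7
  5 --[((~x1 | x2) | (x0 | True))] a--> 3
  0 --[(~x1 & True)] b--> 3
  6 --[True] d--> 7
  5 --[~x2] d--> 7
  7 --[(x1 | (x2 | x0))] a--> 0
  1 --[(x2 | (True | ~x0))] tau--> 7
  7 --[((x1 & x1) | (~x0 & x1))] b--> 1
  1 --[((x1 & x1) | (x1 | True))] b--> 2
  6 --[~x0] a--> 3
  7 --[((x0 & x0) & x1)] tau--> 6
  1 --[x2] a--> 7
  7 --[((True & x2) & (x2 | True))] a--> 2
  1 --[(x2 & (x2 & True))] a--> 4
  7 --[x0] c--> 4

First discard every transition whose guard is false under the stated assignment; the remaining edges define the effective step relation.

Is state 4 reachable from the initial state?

Answer: UNREACHABLE

Analysis:
After dropping false guards: 10 live edges.
Layer 0: {0}
Layer 1: {3}  cumulative {0,3}
R = {0,3}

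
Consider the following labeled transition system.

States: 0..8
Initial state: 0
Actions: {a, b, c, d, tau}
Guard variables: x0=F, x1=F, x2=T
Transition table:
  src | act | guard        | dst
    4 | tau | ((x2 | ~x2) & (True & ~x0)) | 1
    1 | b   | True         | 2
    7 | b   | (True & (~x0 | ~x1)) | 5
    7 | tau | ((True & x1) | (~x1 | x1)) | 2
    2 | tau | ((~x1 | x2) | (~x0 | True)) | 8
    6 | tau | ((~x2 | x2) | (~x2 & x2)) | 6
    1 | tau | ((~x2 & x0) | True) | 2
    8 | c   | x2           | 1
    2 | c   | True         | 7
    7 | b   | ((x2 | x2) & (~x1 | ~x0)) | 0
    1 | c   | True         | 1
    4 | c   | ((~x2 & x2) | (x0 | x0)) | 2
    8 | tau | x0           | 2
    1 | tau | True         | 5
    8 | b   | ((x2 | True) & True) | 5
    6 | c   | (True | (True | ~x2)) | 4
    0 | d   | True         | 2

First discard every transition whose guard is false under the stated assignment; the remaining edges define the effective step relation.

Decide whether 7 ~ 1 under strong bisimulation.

Bisimulation quotient by refinement:
  P[0] = {{0,1,2,3,4,5,6,7,8}}
  P[1] = {{0},{1},{2,6},{3,5},{4},{7},{8}}
  P[2] = {{0},{1},{2},{3,5},{4},{6},{7},{8}}
Fixed point at round 3; 8 class(es).
class of 7: {7}; class of 1: {1}

Answer: NOT BISIMILAR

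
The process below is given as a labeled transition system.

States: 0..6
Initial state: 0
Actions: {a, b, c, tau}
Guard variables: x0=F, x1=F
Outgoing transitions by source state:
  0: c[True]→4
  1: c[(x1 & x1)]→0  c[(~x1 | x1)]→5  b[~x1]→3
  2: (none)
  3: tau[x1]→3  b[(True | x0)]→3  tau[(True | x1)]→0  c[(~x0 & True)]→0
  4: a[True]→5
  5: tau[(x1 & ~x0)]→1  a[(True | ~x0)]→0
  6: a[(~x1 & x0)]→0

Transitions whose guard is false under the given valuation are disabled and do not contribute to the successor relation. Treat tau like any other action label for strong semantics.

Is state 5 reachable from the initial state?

Guard filter leaves 8 enabled edge(s).
depth 0: {0}
depth 1: {4}  cumulative {0,4}
depth 2: {5}  cumulative {0,4,5}
Reachable = {0,4,5}
witness 5: c·a

Answer: REACHABLE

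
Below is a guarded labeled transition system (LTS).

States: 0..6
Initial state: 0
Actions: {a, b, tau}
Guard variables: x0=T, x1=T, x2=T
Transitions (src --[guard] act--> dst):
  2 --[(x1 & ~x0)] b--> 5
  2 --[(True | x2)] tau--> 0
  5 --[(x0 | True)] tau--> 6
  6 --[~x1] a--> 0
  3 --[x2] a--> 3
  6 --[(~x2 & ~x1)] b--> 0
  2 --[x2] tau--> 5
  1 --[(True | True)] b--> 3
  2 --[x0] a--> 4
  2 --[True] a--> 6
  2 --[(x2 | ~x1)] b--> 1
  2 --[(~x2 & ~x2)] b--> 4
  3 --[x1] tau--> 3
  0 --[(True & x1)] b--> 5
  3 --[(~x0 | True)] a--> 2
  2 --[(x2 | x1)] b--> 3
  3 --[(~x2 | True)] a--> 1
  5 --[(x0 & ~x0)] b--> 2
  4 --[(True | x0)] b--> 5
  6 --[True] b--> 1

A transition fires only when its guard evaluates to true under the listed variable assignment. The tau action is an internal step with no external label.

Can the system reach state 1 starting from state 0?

After dropping false guards: 15 live edges.
depth 0: {0}
depth 1: {5}  now seen {0,5}
depth 2: {6}  now seen {0,5,6}
depth 3: {1}  now seen {0,1,5,6}
depth 4: {3}  now seen {0,1,3,5,6}
depth 5: {2}  now seen {0,1,2,3,5,6}
depth 6: {4}  now seen {0,1,2,3,4,5,6}
R = {0,1,2,3,4,5,6}
trace reaching 1: b·tau·b

Answer: REACHABLE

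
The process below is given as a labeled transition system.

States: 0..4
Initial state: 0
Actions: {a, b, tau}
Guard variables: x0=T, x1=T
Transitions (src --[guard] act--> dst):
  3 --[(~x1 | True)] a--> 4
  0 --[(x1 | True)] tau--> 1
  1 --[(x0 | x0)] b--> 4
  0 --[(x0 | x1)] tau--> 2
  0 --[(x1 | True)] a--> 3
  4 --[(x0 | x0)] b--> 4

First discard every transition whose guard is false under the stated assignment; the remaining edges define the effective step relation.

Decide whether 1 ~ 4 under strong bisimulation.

Refine partition for ~:
  round 0: {{0,1,2,3,4}}
  round 1: {{0},{1,4},{2},{3}}
Fixed point at round 2; 4 class(es).
1∈{1,4}, 4∈{1,4}

Answer: BISIMILAR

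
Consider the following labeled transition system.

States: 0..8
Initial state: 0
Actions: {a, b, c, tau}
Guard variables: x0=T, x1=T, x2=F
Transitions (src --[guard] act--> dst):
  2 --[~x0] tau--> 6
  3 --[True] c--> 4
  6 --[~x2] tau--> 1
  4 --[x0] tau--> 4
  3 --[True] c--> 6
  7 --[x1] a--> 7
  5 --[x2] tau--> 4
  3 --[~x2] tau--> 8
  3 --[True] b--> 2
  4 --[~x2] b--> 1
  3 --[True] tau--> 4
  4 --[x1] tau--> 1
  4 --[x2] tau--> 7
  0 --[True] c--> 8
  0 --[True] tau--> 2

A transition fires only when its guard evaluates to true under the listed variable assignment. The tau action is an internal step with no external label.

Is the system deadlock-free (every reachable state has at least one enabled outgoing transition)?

Answer: DEADLOCK at state 2

Analysis:
R = {0,2,8}
  0: c→8  tau→2  [2 out]
  2: ∅  [deadlock]
  8: ∅  [deadlock]
witness 2: tau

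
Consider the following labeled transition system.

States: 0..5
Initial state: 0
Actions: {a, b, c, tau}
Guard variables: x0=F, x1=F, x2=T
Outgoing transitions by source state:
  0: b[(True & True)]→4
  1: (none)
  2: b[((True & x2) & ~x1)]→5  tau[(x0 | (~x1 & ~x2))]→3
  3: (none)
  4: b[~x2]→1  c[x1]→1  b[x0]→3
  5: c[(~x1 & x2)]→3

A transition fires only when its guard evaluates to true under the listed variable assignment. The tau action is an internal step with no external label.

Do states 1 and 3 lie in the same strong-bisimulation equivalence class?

Bisimulation quotient by refinement:
  π0 = {{0,1,2,3,4,5}}
  π1 = {{0,2},{1,3,4},{5}}
  π2 = {{0},{1,3,4},{2},{5}}
Fixed point at round 3; 4 class(es).
1∈{1,3,4}, 3∈{1,3,4}

Answer: BISIMILAR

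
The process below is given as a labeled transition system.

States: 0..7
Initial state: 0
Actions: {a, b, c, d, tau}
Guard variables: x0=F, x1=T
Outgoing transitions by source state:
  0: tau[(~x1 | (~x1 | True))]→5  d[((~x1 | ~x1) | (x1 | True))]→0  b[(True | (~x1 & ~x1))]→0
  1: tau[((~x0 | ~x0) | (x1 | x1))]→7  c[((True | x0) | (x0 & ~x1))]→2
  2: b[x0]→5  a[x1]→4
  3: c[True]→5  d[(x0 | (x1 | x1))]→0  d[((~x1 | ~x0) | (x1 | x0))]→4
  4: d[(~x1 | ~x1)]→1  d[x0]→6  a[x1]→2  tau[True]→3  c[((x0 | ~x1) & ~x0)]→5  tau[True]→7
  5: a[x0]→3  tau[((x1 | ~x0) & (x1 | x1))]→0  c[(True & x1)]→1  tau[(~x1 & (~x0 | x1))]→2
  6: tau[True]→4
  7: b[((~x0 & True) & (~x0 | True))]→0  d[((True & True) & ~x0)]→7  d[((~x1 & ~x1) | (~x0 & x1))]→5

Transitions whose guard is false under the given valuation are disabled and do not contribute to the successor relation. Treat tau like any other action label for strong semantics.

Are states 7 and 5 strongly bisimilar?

Bisimulation quotient by refinement:
  round 0: {{0,1,2,3,4,5,6,7}}
  round 1: {{0},{1,5},{2},{3},{4},{6},{7}}
  round 2: {{0},{1},{2},{3},{4},{5},{6},{7}}
8 equivalence class(es) (converged in 3)
7∈{7}, 5∈{5}

Answer: NOT BISIMILAR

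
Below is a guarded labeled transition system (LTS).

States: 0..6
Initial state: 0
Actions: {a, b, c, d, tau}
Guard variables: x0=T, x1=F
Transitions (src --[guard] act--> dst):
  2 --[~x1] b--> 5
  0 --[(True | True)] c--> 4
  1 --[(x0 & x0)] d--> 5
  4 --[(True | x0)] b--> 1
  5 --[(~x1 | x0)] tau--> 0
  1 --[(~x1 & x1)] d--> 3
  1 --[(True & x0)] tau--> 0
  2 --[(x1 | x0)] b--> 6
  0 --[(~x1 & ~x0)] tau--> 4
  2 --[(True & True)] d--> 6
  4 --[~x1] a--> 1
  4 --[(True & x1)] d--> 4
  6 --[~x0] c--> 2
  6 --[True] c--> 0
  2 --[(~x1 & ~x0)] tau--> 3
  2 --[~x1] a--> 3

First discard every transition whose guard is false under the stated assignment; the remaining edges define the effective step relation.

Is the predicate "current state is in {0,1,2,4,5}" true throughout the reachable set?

Answer: INVARIANT HOLDS

Working:
Allowed set {0,1,2,4,5}
R = {0,1,4,5}
  0: ✓
  1: ✓
  4: ✓
  5: ✓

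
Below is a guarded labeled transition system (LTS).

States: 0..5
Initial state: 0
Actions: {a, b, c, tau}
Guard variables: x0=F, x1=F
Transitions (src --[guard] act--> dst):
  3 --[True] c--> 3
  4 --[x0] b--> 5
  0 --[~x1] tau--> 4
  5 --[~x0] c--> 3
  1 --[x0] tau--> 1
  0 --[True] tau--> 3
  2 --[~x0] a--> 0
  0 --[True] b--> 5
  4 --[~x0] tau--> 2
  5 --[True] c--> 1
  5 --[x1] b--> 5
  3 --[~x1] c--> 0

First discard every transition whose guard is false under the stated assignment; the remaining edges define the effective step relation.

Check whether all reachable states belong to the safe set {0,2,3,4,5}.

Safe = {0,2,3,4,5}
Reach set: {0,1,2,3,4,5}
  0: ✓
  1: VIOLATES
  2: ✓
  3: ✓
  4: ✓
  5: ✓
reach 1 via b·c — violates

Answer: INVARIANT VIOLATED at state 1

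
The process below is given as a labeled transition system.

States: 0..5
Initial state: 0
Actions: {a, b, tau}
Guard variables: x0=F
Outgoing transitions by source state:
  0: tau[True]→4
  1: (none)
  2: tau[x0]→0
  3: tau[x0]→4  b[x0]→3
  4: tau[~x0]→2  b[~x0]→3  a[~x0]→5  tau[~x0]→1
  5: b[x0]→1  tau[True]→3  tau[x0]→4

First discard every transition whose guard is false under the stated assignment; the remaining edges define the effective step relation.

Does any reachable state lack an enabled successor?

Answer: DEADLOCK at state 1

Analysis:
R = {0,1,2,3,4,5}
  0: tau→4  [1 exit(s)]
  1: ∅  [no exit]
  2: ∅  [no exit]
  3: ∅  [no exit]
  4: a→5  b→3  tau→1  tau→2  [4 exit(s)]
  5: tau→3  [1 exit(s)]
witness 1: tau·tau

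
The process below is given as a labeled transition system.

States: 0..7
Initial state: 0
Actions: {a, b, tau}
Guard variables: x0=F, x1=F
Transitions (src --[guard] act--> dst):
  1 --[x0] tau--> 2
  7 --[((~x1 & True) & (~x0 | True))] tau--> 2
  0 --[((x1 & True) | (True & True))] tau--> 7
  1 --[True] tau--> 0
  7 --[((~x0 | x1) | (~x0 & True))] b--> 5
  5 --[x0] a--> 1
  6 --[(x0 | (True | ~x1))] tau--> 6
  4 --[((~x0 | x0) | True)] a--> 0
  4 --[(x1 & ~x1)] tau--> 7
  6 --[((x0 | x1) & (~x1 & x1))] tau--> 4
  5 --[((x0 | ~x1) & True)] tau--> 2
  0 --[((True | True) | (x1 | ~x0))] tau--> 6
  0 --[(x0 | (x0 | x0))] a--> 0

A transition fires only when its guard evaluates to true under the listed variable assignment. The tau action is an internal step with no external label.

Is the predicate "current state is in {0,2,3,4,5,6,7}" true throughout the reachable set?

Inv-set: {0,2,3,4,5,6,7}
Reachable = {0,2,5,6,7}
  0: ok
  2: ok
  5: ok
  6: ok
  7: ok

Answer: INVARIANT HOLDS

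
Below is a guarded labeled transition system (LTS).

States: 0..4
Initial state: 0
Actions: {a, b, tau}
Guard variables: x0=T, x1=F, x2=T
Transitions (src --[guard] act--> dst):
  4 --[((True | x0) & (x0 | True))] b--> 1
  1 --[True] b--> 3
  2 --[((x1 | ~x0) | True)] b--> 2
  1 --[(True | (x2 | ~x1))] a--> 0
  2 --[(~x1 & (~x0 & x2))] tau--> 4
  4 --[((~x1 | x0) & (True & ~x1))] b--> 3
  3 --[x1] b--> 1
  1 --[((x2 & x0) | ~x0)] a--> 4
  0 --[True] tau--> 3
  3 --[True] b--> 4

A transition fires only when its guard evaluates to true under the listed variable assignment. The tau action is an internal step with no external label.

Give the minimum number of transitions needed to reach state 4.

Answer: 2

Trace:
Breadth-first toward 4:
  depth 0: {0}
  depth 1: {3}
  depth 2: {4}
4 enters at depth 2; path tau·b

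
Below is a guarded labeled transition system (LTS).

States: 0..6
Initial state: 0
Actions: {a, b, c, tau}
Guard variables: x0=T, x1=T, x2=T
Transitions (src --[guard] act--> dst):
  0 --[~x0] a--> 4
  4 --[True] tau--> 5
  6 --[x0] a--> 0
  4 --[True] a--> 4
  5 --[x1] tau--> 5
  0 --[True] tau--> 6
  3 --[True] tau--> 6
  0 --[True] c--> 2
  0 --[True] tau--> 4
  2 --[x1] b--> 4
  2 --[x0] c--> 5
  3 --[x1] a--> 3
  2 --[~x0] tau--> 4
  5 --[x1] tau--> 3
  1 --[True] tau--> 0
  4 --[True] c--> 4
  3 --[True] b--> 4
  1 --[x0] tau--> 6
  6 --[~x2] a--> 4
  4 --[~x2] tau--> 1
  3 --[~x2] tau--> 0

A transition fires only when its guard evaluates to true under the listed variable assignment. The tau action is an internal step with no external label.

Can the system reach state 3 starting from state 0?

Answer: REACHABLE

Trace:
After dropping false guards: 16 live edges.
depth 0: {0}
depth 1: {2,4,6}  cumulative {0,2,4,6}
depth 2: {5}  cumulative {0,2,4,5,6}
depth 3: {3}  cumulative {0,2,3,4,5,6}
Reach set: {0,2,3,4,5,6}
witness 3: tau·tau·tau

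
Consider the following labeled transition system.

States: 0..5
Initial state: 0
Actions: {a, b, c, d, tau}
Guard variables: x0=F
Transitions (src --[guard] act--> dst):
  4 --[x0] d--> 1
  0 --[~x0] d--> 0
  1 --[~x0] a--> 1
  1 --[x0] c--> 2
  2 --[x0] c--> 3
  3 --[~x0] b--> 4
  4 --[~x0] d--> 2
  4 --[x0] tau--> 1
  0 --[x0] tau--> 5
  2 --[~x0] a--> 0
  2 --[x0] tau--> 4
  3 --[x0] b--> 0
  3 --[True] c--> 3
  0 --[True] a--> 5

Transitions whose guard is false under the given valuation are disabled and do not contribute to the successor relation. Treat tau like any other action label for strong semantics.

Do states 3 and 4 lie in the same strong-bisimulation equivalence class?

Compute ~ classes (split until stable):
  round 0: {{0,1,2,3,4,5}}
  round 1: {{0},{1,2},{3},{4},{5}}
  round 2: {{0},{1},{2},{3},{4},{5}}
Fixed point at round 3; 6 class(es).
class of 3: {3}; class of 4: {4}

Answer: NOT BISIMILAR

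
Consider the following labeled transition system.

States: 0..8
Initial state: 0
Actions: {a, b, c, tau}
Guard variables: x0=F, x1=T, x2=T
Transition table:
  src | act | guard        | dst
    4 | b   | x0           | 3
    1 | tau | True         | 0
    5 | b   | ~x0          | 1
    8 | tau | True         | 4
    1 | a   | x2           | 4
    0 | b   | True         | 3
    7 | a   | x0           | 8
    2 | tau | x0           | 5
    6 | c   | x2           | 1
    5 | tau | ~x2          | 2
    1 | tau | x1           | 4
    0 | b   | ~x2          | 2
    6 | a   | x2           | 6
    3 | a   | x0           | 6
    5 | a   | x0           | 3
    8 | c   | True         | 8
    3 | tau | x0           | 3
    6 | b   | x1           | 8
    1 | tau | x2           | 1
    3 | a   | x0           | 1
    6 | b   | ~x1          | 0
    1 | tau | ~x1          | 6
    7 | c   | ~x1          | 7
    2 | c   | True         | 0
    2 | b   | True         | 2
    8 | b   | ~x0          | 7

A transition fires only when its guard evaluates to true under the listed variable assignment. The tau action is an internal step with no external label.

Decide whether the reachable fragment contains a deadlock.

Reachable = {0,3}
  0: b→3  [deg 1]
  3: ∅  [deadlock]
witness 3: b

Answer: DEADLOCK at state 3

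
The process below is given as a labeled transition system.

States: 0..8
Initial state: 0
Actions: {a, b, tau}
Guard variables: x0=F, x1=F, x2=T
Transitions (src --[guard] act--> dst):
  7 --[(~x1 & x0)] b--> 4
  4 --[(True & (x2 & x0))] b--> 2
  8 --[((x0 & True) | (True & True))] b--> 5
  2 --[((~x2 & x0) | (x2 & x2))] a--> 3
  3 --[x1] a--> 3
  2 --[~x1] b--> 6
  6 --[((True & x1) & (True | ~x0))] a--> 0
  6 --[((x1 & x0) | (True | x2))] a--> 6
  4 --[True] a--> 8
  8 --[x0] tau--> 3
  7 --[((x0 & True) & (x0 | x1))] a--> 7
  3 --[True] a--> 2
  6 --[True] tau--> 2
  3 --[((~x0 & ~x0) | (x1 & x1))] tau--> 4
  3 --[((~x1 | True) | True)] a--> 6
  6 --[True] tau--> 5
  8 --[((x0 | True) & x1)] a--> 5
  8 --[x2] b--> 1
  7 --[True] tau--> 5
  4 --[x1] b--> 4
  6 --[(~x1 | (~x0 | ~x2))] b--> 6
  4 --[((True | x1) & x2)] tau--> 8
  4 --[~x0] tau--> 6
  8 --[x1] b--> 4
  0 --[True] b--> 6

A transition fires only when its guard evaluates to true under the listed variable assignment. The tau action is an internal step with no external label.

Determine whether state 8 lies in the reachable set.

After dropping false guards: 16 live edges.
L0 = {0}
L1 = {6}  cumulative {0,6}
L2 = {2,5}  cumulative {0,2,5,6}
L3 = {3}  cumulative {0,2,3,5,6}
L4 = {4}  cumulative {0,2,3,4,5,6}
L5 = {8}  cumulative {0,2,3,4,5,6,8}
L6 = {1}  cumulative {0,1,2,3,4,5,6,8}
Reachable = {0,1,2,3,4,5,6,8}
witness 8: b·tau·a·tau·a

Answer: REACHABLE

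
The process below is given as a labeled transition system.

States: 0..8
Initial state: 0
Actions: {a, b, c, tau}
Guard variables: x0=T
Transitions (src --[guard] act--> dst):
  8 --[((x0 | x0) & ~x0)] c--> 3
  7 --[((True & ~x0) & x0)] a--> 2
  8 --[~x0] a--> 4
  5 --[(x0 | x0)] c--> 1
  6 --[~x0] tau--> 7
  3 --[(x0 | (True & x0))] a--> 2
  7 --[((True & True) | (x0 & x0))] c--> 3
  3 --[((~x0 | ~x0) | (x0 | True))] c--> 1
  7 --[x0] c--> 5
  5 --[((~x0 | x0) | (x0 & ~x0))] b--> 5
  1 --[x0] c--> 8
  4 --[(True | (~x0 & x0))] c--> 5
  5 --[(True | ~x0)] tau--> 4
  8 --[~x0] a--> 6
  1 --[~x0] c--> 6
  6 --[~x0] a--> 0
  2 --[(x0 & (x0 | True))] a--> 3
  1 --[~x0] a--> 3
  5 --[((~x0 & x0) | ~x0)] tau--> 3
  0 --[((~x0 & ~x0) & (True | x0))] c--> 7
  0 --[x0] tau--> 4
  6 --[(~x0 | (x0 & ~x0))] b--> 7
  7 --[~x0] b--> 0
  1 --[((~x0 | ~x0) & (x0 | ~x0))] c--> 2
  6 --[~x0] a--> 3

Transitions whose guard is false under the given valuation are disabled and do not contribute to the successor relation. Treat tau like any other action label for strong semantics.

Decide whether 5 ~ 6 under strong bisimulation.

Answer: NOT BISIMILAR

Analysis:
Bisimulation quotient by refinement:
  round 0: {{0,1,2,3,4,5,6,7,8}}
  round 1: {{0},{1,4,7},{2},{3},{5},{6,8}}
  round 2: {{0},{1},{2},{3},{4},{5},{6,8},{7}}
stable after 3 split(s): 8 block(s)
[5]={5}  [6]={6,8}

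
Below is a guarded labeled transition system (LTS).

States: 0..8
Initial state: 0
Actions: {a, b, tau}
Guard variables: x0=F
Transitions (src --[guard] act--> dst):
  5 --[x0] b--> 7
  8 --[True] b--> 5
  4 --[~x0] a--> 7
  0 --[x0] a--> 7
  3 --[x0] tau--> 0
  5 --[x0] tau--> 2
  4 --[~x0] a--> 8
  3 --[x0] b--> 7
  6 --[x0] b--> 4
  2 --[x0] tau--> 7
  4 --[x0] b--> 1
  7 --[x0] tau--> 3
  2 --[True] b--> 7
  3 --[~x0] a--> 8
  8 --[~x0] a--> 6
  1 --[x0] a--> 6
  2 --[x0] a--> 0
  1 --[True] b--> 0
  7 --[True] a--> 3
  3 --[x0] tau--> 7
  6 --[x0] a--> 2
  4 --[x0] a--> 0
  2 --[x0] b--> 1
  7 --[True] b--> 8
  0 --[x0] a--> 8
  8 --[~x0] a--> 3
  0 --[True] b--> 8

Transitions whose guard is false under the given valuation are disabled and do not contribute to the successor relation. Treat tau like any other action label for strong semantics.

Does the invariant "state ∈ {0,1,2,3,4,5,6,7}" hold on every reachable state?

Answer: INVARIANT VIOLATED at state 8

Trace:
Safe = {0,1,2,3,4,5,6,7}
R = {0,3,5,6,8}
  0: ✓
  3: ✓
  5: ✓
  6: ✓
  8: ✗ unsafe
counterexample path to 8: b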